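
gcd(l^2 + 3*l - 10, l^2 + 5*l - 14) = l - 2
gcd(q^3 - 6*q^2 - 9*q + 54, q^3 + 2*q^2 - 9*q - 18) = q^2 - 9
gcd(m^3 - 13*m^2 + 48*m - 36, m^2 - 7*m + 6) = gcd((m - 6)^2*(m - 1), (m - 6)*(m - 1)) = m^2 - 7*m + 6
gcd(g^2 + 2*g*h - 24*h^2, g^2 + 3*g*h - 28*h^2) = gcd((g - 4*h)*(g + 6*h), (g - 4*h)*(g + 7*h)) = g - 4*h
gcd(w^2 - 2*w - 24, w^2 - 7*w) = 1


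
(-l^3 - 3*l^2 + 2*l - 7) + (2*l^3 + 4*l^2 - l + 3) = l^3 + l^2 + l - 4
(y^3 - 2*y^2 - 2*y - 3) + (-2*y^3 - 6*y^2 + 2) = -y^3 - 8*y^2 - 2*y - 1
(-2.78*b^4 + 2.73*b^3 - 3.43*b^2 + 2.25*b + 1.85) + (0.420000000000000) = -2.78*b^4 + 2.73*b^3 - 3.43*b^2 + 2.25*b + 2.27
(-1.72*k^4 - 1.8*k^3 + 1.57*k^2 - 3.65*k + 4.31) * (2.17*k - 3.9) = -3.7324*k^5 + 2.802*k^4 + 10.4269*k^3 - 14.0435*k^2 + 23.5877*k - 16.809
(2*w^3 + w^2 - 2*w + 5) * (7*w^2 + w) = 14*w^5 + 9*w^4 - 13*w^3 + 33*w^2 + 5*w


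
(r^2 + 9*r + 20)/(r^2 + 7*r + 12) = (r + 5)/(r + 3)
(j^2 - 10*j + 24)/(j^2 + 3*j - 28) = (j - 6)/(j + 7)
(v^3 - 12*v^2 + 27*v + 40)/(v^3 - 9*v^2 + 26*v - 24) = (v^3 - 12*v^2 + 27*v + 40)/(v^3 - 9*v^2 + 26*v - 24)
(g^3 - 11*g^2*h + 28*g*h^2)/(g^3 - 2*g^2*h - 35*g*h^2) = (g - 4*h)/(g + 5*h)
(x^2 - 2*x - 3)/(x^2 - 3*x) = (x + 1)/x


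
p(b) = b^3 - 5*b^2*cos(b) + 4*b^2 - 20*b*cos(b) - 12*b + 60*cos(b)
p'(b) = 5*b^2*sin(b) + 3*b^2 + 20*b*sin(b) - 10*b*cos(b) + 8*b - 60*sin(b) - 20*cos(b) - 12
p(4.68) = 138.59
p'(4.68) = -49.73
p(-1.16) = 48.28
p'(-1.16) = 49.51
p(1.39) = -2.21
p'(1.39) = -23.35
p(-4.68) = 39.84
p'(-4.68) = -28.67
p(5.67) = 67.71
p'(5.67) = -56.15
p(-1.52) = 27.97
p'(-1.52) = 61.27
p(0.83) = 20.33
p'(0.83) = -51.88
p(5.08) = 112.04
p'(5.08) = -78.62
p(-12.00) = -1362.42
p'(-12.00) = 633.75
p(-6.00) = 0.00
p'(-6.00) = 86.41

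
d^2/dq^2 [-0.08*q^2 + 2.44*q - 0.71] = -0.160000000000000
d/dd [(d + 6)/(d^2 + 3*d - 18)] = -1/(d^2 - 6*d + 9)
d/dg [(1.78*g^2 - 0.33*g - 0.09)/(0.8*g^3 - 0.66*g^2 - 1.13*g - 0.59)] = (-1.424*g^4 + 0.528*g^3 - 2.0132*g^2 - 2.2192*g + 0.093)/(0.64*g^6 - 1.056*g^5 - 1.3724*g^4 + 0.5476*g^3 + 2.0557*g^2 + 1.3334*g + 0.3481)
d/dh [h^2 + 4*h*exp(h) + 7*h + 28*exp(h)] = 4*h*exp(h) + 2*h + 32*exp(h) + 7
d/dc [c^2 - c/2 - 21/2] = 2*c - 1/2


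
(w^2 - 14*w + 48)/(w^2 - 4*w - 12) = (w - 8)/(w + 2)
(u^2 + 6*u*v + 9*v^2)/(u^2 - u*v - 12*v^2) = (u + 3*v)/(u - 4*v)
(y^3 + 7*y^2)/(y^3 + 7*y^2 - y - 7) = y^2/(y^2 - 1)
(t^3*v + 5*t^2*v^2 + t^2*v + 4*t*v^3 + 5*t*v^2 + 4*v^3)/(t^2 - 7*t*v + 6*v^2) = v*(t^3 + 5*t^2*v + t^2 + 4*t*v^2 + 5*t*v + 4*v^2)/(t^2 - 7*t*v + 6*v^2)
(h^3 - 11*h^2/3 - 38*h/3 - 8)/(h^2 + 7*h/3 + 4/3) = h - 6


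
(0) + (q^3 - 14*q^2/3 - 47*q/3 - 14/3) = q^3 - 14*q^2/3 - 47*q/3 - 14/3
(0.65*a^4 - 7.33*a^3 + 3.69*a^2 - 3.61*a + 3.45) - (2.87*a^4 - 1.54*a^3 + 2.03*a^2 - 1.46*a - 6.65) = -2.22*a^4 - 5.79*a^3 + 1.66*a^2 - 2.15*a + 10.1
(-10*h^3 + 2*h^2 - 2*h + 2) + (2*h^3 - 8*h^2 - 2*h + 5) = -8*h^3 - 6*h^2 - 4*h + 7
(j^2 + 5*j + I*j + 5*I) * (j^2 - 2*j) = j^4 + 3*j^3 + I*j^3 - 10*j^2 + 3*I*j^2 - 10*I*j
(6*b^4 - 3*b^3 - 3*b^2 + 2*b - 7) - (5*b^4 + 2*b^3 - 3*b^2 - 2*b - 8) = b^4 - 5*b^3 + 4*b + 1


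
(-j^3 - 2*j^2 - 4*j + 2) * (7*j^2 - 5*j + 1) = -7*j^5 - 9*j^4 - 19*j^3 + 32*j^2 - 14*j + 2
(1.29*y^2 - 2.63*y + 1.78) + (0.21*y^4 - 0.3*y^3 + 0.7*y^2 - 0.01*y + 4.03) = 0.21*y^4 - 0.3*y^3 + 1.99*y^2 - 2.64*y + 5.81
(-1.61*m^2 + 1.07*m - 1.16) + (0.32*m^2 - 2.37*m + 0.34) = -1.29*m^2 - 1.3*m - 0.82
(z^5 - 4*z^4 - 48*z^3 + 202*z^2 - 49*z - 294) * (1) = z^5 - 4*z^4 - 48*z^3 + 202*z^2 - 49*z - 294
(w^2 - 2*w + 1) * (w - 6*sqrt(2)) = w^3 - 6*sqrt(2)*w^2 - 2*w^2 + w + 12*sqrt(2)*w - 6*sqrt(2)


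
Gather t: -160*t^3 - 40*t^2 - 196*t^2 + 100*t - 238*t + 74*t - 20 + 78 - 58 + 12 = -160*t^3 - 236*t^2 - 64*t + 12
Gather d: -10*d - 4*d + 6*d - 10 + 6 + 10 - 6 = -8*d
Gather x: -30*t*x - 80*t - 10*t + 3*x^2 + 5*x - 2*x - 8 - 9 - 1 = -90*t + 3*x^2 + x*(3 - 30*t) - 18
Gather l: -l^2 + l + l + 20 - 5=-l^2 + 2*l + 15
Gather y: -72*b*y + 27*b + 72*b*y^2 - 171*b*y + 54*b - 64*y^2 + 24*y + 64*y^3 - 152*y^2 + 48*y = 81*b + 64*y^3 + y^2*(72*b - 216) + y*(72 - 243*b)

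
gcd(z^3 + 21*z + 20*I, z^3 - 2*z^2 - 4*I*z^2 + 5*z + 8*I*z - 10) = z^2 - 4*I*z + 5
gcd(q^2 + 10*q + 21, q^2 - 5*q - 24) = q + 3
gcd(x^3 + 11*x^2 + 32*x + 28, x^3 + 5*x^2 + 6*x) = x + 2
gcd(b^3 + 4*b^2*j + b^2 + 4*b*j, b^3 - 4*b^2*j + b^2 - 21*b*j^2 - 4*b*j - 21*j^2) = b + 1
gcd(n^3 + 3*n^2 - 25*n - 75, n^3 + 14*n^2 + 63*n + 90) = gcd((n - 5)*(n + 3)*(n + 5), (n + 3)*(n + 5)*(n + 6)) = n^2 + 8*n + 15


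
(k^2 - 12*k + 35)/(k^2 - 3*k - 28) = (k - 5)/(k + 4)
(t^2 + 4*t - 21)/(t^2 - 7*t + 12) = (t + 7)/(t - 4)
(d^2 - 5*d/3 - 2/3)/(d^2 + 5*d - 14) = (d + 1/3)/(d + 7)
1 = 1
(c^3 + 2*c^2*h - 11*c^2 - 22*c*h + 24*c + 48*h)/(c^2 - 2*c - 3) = (c^2 + 2*c*h - 8*c - 16*h)/(c + 1)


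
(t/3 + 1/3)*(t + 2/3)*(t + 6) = t^3/3 + 23*t^2/9 + 32*t/9 + 4/3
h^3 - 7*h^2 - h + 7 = (h - 7)*(h - 1)*(h + 1)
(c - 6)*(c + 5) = c^2 - c - 30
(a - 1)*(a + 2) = a^2 + a - 2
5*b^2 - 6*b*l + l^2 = (-5*b + l)*(-b + l)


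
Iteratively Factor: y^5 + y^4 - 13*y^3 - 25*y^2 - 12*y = (y + 3)*(y^4 - 2*y^3 - 7*y^2 - 4*y) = (y + 1)*(y + 3)*(y^3 - 3*y^2 - 4*y) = y*(y + 1)*(y + 3)*(y^2 - 3*y - 4) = y*(y + 1)^2*(y + 3)*(y - 4)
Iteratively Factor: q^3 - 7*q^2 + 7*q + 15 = (q - 5)*(q^2 - 2*q - 3) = (q - 5)*(q - 3)*(q + 1)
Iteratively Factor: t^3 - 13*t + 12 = (t - 3)*(t^2 + 3*t - 4) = (t - 3)*(t - 1)*(t + 4)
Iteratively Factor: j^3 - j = (j + 1)*(j^2 - j) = (j - 1)*(j + 1)*(j)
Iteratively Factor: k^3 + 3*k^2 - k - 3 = (k + 3)*(k^2 - 1) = (k + 1)*(k + 3)*(k - 1)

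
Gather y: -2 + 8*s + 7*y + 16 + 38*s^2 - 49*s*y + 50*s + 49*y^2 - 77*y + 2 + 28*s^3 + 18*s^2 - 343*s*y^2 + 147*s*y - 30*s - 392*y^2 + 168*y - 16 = 28*s^3 + 56*s^2 + 28*s + y^2*(-343*s - 343) + y*(98*s + 98)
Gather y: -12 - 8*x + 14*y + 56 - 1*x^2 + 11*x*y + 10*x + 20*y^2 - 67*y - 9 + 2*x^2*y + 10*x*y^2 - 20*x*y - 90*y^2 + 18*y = -x^2 + 2*x + y^2*(10*x - 70) + y*(2*x^2 - 9*x - 35) + 35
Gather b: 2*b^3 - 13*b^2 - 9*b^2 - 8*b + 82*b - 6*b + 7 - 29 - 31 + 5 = 2*b^3 - 22*b^2 + 68*b - 48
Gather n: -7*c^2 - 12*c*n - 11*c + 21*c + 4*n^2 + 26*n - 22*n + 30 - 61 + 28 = -7*c^2 + 10*c + 4*n^2 + n*(4 - 12*c) - 3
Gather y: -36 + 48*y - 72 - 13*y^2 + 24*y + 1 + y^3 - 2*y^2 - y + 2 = y^3 - 15*y^2 + 71*y - 105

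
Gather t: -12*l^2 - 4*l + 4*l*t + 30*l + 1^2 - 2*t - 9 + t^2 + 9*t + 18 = -12*l^2 + 26*l + t^2 + t*(4*l + 7) + 10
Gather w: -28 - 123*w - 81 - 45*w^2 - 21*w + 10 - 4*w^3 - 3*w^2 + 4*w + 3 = -4*w^3 - 48*w^2 - 140*w - 96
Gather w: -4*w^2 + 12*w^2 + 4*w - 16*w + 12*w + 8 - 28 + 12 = 8*w^2 - 8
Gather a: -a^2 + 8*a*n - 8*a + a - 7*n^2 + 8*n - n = -a^2 + a*(8*n - 7) - 7*n^2 + 7*n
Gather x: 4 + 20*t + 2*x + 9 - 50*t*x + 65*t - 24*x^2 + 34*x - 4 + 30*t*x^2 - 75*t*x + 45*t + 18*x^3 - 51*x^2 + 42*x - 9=130*t + 18*x^3 + x^2*(30*t - 75) + x*(78 - 125*t)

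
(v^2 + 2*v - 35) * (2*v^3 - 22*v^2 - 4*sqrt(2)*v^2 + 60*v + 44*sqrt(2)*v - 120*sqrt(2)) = 2*v^5 - 18*v^4 - 4*sqrt(2)*v^4 - 54*v^3 + 36*sqrt(2)*v^3 + 108*sqrt(2)*v^2 + 890*v^2 - 1780*sqrt(2)*v - 2100*v + 4200*sqrt(2)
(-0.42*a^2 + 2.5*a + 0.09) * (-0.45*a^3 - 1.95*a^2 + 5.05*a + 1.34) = 0.189*a^5 - 0.306*a^4 - 7.0365*a^3 + 11.8867*a^2 + 3.8045*a + 0.1206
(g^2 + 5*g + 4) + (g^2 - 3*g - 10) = 2*g^2 + 2*g - 6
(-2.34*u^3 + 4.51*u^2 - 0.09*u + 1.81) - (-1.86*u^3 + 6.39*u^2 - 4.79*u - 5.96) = -0.48*u^3 - 1.88*u^2 + 4.7*u + 7.77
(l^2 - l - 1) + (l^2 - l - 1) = 2*l^2 - 2*l - 2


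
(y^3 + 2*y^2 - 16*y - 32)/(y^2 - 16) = y + 2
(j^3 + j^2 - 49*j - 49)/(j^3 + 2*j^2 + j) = (j^2 - 49)/(j*(j + 1))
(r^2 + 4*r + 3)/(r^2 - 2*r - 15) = (r + 1)/(r - 5)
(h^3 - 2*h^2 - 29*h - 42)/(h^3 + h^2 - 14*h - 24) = (h - 7)/(h - 4)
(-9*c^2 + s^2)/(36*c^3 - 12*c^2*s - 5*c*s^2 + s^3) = (-3*c + s)/(12*c^2 - 8*c*s + s^2)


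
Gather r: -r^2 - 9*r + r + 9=-r^2 - 8*r + 9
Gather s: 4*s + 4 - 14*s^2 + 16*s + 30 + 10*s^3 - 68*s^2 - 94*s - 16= 10*s^3 - 82*s^2 - 74*s + 18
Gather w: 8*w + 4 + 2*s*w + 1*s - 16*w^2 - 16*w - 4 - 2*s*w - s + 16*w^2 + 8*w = 0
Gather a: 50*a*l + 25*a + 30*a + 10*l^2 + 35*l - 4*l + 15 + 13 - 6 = a*(50*l + 55) + 10*l^2 + 31*l + 22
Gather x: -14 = -14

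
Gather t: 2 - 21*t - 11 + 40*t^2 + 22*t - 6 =40*t^2 + t - 15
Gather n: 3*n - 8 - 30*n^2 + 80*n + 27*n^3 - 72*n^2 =27*n^3 - 102*n^2 + 83*n - 8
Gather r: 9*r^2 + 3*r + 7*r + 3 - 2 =9*r^2 + 10*r + 1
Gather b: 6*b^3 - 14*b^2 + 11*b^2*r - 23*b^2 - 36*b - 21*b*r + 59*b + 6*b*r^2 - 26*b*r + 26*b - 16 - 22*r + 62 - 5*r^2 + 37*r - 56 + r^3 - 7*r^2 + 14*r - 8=6*b^3 + b^2*(11*r - 37) + b*(6*r^2 - 47*r + 49) + r^3 - 12*r^2 + 29*r - 18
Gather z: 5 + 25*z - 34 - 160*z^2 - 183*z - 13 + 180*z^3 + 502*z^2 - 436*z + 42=180*z^3 + 342*z^2 - 594*z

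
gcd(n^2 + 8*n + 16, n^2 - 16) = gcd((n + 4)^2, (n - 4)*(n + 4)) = n + 4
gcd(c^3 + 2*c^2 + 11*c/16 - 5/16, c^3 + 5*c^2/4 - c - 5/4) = c^2 + 9*c/4 + 5/4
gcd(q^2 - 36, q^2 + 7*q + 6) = q + 6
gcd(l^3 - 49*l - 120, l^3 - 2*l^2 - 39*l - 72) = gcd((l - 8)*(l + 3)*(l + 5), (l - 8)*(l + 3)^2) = l^2 - 5*l - 24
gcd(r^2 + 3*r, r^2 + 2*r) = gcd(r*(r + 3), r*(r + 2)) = r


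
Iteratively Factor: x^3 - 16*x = (x + 4)*(x^2 - 4*x) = (x - 4)*(x + 4)*(x)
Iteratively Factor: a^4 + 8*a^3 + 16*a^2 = (a)*(a^3 + 8*a^2 + 16*a) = a^2*(a^2 + 8*a + 16) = a^2*(a + 4)*(a + 4)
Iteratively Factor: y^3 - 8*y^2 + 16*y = (y - 4)*(y^2 - 4*y) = (y - 4)^2*(y)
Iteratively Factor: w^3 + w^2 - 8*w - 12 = (w - 3)*(w^2 + 4*w + 4) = (w - 3)*(w + 2)*(w + 2)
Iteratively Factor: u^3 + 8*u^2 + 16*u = (u + 4)*(u^2 + 4*u) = u*(u + 4)*(u + 4)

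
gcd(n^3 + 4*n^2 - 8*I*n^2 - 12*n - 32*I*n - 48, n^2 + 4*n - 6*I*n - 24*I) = n^2 + n*(4 - 6*I) - 24*I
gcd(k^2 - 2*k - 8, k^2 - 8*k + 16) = k - 4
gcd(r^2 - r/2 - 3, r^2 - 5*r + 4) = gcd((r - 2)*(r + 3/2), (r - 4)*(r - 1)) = 1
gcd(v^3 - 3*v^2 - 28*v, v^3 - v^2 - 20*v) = v^2 + 4*v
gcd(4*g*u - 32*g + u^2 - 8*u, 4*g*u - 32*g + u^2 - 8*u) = 4*g*u - 32*g + u^2 - 8*u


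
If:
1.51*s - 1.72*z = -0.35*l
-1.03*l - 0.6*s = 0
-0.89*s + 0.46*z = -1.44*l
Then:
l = 0.00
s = 0.00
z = 0.00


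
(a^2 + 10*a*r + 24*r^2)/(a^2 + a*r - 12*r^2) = (-a - 6*r)/(-a + 3*r)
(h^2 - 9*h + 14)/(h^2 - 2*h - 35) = (h - 2)/(h + 5)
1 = 1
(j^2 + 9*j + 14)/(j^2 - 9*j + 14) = (j^2 + 9*j + 14)/(j^2 - 9*j + 14)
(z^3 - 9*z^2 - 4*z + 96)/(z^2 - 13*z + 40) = (z^2 - z - 12)/(z - 5)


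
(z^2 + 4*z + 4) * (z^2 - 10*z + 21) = z^4 - 6*z^3 - 15*z^2 + 44*z + 84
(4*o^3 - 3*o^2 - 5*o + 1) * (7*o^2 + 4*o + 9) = 28*o^5 - 5*o^4 - 11*o^3 - 40*o^2 - 41*o + 9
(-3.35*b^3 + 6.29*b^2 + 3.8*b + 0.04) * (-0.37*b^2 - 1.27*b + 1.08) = 1.2395*b^5 + 1.9272*b^4 - 13.0123*b^3 + 1.9524*b^2 + 4.0532*b + 0.0432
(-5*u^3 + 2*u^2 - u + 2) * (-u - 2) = 5*u^4 + 8*u^3 - 3*u^2 - 4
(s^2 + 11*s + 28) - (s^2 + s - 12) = 10*s + 40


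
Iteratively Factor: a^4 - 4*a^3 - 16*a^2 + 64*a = (a - 4)*(a^3 - 16*a) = (a - 4)^2*(a^2 + 4*a) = a*(a - 4)^2*(a + 4)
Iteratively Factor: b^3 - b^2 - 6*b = (b - 3)*(b^2 + 2*b) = (b - 3)*(b + 2)*(b)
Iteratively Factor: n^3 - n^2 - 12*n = (n)*(n^2 - n - 12) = n*(n + 3)*(n - 4)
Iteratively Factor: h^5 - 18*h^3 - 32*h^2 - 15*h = (h)*(h^4 - 18*h^2 - 32*h - 15) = h*(h + 1)*(h^3 - h^2 - 17*h - 15) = h*(h - 5)*(h + 1)*(h^2 + 4*h + 3) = h*(h - 5)*(h + 1)*(h + 3)*(h + 1)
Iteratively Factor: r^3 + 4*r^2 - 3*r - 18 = (r + 3)*(r^2 + r - 6) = (r + 3)^2*(r - 2)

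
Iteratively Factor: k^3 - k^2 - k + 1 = (k - 1)*(k^2 - 1) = (k - 1)^2*(k + 1)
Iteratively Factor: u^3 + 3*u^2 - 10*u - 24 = (u - 3)*(u^2 + 6*u + 8) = (u - 3)*(u + 2)*(u + 4)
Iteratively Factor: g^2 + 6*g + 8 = (g + 4)*(g + 2)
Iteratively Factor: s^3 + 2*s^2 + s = (s + 1)*(s^2 + s) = (s + 1)^2*(s)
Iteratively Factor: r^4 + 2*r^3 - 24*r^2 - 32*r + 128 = (r - 4)*(r^3 + 6*r^2 - 32) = (r - 4)*(r + 4)*(r^2 + 2*r - 8) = (r - 4)*(r + 4)^2*(r - 2)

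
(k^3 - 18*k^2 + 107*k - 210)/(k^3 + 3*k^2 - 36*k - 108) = (k^2 - 12*k + 35)/(k^2 + 9*k + 18)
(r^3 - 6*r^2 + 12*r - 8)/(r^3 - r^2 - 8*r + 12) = (r - 2)/(r + 3)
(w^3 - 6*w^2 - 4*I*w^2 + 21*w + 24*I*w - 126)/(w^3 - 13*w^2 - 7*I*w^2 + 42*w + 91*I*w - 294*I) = (w + 3*I)/(w - 7)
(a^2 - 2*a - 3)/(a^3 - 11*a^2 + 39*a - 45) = (a + 1)/(a^2 - 8*a + 15)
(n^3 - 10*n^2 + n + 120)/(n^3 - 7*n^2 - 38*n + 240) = (n + 3)/(n + 6)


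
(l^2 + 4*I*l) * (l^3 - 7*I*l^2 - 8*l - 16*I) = l^5 - 3*I*l^4 + 20*l^3 - 48*I*l^2 + 64*l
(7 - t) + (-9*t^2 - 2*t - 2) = -9*t^2 - 3*t + 5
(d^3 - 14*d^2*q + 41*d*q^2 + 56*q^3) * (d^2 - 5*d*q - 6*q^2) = d^5 - 19*d^4*q + 105*d^3*q^2 - 65*d^2*q^3 - 526*d*q^4 - 336*q^5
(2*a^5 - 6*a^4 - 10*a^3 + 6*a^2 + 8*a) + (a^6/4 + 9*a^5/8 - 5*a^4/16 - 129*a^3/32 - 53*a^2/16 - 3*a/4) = a^6/4 + 25*a^5/8 - 101*a^4/16 - 449*a^3/32 + 43*a^2/16 + 29*a/4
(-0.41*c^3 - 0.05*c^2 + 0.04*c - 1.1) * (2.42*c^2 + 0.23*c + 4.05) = -0.9922*c^5 - 0.2153*c^4 - 1.5752*c^3 - 2.8553*c^2 - 0.0910000000000001*c - 4.455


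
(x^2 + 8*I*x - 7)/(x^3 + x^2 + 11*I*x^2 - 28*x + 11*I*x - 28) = (x + I)/(x^2 + x*(1 + 4*I) + 4*I)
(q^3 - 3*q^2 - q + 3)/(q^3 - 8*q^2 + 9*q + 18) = (q - 1)/(q - 6)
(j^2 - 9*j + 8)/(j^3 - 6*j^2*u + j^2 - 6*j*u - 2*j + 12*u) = (8 - j)/(-j^2 + 6*j*u - 2*j + 12*u)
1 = 1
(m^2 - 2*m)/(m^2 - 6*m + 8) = m/(m - 4)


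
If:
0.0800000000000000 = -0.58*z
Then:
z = -0.14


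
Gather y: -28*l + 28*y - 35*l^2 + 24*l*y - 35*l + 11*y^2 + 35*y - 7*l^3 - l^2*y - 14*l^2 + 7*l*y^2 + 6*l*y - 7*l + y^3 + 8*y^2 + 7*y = -7*l^3 - 49*l^2 - 70*l + y^3 + y^2*(7*l + 19) + y*(-l^2 + 30*l + 70)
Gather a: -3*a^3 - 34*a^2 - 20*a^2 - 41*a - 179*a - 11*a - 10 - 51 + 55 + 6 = -3*a^3 - 54*a^2 - 231*a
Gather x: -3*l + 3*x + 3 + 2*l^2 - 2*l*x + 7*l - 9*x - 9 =2*l^2 + 4*l + x*(-2*l - 6) - 6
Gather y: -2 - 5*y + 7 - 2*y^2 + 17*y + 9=-2*y^2 + 12*y + 14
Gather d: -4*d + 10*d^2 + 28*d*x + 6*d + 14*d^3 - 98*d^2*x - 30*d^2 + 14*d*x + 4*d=14*d^3 + d^2*(-98*x - 20) + d*(42*x + 6)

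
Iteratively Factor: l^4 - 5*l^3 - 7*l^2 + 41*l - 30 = (l - 5)*(l^3 - 7*l + 6) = (l - 5)*(l - 2)*(l^2 + 2*l - 3) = (l - 5)*(l - 2)*(l + 3)*(l - 1)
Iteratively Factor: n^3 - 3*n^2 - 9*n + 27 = (n - 3)*(n^2 - 9) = (n - 3)^2*(n + 3)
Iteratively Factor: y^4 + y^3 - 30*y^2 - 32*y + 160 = (y + 4)*(y^3 - 3*y^2 - 18*y + 40) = (y - 2)*(y + 4)*(y^2 - y - 20) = (y - 2)*(y + 4)^2*(y - 5)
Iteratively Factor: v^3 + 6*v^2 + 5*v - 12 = (v + 4)*(v^2 + 2*v - 3) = (v + 3)*(v + 4)*(v - 1)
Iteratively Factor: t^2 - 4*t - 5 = (t + 1)*(t - 5)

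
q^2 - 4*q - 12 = (q - 6)*(q + 2)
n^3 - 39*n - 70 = (n - 7)*(n + 2)*(n + 5)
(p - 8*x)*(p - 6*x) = p^2 - 14*p*x + 48*x^2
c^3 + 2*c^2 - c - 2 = (c - 1)*(c + 1)*(c + 2)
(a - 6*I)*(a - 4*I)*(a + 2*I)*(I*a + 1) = I*a^4 + 9*a^3 - 12*I*a^2 + 44*a - 48*I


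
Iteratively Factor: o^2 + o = (o)*(o + 1)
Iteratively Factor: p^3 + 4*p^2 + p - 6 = (p - 1)*(p^2 + 5*p + 6) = (p - 1)*(p + 3)*(p + 2)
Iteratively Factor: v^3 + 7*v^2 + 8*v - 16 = (v - 1)*(v^2 + 8*v + 16) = (v - 1)*(v + 4)*(v + 4)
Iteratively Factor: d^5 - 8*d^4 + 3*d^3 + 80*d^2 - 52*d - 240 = (d - 4)*(d^4 - 4*d^3 - 13*d^2 + 28*d + 60) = (d - 4)*(d + 2)*(d^3 - 6*d^2 - d + 30) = (d - 4)*(d + 2)^2*(d^2 - 8*d + 15) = (d - 4)*(d - 3)*(d + 2)^2*(d - 5)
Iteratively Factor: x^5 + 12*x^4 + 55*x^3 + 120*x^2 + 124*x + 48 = (x + 4)*(x^4 + 8*x^3 + 23*x^2 + 28*x + 12) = (x + 3)*(x + 4)*(x^3 + 5*x^2 + 8*x + 4) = (x + 2)*(x + 3)*(x + 4)*(x^2 + 3*x + 2) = (x + 1)*(x + 2)*(x + 3)*(x + 4)*(x + 2)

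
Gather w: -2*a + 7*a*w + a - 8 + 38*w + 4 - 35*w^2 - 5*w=-a - 35*w^2 + w*(7*a + 33) - 4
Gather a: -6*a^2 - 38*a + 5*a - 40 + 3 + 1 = -6*a^2 - 33*a - 36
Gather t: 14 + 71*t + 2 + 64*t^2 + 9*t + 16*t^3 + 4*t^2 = 16*t^3 + 68*t^2 + 80*t + 16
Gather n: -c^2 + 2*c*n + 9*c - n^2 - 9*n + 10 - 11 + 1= -c^2 + 9*c - n^2 + n*(2*c - 9)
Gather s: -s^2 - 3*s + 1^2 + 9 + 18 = -s^2 - 3*s + 28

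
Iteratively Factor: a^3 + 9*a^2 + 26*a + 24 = (a + 4)*(a^2 + 5*a + 6) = (a + 2)*(a + 4)*(a + 3)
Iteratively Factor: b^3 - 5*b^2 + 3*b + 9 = (b + 1)*(b^2 - 6*b + 9) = (b - 3)*(b + 1)*(b - 3)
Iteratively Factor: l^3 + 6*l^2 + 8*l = (l + 2)*(l^2 + 4*l) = l*(l + 2)*(l + 4)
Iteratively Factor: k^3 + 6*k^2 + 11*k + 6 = (k + 3)*(k^2 + 3*k + 2) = (k + 2)*(k + 3)*(k + 1)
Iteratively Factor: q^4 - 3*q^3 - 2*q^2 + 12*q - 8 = (q + 2)*(q^3 - 5*q^2 + 8*q - 4) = (q - 2)*(q + 2)*(q^2 - 3*q + 2) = (q - 2)*(q - 1)*(q + 2)*(q - 2)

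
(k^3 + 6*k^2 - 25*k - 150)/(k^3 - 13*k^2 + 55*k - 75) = (k^2 + 11*k + 30)/(k^2 - 8*k + 15)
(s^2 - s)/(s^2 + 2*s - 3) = s/(s + 3)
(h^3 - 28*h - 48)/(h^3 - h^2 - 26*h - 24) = (h + 2)/(h + 1)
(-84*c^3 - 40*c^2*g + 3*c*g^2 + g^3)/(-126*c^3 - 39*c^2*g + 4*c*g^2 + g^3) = (2*c + g)/(3*c + g)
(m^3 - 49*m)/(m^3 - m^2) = (m^2 - 49)/(m*(m - 1))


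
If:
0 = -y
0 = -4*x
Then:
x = 0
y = 0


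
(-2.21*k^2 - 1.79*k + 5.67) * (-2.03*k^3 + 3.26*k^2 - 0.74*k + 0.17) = 4.4863*k^5 - 3.5709*k^4 - 15.7101*k^3 + 19.4331*k^2 - 4.5001*k + 0.9639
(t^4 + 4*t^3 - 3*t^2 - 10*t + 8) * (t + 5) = t^5 + 9*t^4 + 17*t^3 - 25*t^2 - 42*t + 40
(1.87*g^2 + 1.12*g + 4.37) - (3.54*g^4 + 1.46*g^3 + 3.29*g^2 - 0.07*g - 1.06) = -3.54*g^4 - 1.46*g^3 - 1.42*g^2 + 1.19*g + 5.43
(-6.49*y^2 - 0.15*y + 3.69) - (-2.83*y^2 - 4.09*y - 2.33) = -3.66*y^2 + 3.94*y + 6.02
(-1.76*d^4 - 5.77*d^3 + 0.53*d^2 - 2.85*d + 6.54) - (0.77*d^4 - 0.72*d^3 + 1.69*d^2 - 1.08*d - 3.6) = -2.53*d^4 - 5.05*d^3 - 1.16*d^2 - 1.77*d + 10.14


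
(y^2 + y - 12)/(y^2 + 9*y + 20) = (y - 3)/(y + 5)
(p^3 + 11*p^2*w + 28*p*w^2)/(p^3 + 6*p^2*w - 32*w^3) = p*(p + 7*w)/(p^2 + 2*p*w - 8*w^2)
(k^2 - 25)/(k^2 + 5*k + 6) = (k^2 - 25)/(k^2 + 5*k + 6)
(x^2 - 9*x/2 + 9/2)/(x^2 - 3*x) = (x - 3/2)/x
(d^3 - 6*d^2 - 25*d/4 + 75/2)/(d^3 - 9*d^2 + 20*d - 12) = (d^2 - 25/4)/(d^2 - 3*d + 2)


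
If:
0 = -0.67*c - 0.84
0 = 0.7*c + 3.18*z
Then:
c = -1.25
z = 0.28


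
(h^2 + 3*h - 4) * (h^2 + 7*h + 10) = h^4 + 10*h^3 + 27*h^2 + 2*h - 40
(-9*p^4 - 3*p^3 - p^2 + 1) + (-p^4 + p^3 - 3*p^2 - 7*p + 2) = -10*p^4 - 2*p^3 - 4*p^2 - 7*p + 3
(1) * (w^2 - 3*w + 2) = w^2 - 3*w + 2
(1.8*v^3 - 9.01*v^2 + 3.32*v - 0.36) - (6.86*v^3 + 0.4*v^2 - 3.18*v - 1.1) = -5.06*v^3 - 9.41*v^2 + 6.5*v + 0.74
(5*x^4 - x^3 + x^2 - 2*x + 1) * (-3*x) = -15*x^5 + 3*x^4 - 3*x^3 + 6*x^2 - 3*x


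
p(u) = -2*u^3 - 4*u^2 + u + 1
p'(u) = -6*u^2 - 8*u + 1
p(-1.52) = -2.74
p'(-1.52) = -0.70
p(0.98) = -3.74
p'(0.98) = -12.60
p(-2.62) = 6.89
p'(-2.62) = -19.23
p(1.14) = -6.02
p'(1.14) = -15.92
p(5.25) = -393.41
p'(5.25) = -206.38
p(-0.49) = -0.22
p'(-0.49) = 3.48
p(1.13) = -5.86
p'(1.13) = -15.70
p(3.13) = -96.39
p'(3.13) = -82.82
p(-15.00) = 5836.00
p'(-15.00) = -1229.00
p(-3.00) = 16.00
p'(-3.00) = -29.00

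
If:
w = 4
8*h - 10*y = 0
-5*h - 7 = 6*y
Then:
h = -5/7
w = 4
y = -4/7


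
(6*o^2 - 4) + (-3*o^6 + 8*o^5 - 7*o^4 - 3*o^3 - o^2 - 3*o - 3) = -3*o^6 + 8*o^5 - 7*o^4 - 3*o^3 + 5*o^2 - 3*o - 7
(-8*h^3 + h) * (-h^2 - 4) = 8*h^5 + 31*h^3 - 4*h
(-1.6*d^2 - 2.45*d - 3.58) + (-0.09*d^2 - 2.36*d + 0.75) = -1.69*d^2 - 4.81*d - 2.83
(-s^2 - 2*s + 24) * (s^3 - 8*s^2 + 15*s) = -s^5 + 6*s^4 + 25*s^3 - 222*s^2 + 360*s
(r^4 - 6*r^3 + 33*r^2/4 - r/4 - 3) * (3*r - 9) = 3*r^5 - 27*r^4 + 315*r^3/4 - 75*r^2 - 27*r/4 + 27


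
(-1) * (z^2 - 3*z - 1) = -z^2 + 3*z + 1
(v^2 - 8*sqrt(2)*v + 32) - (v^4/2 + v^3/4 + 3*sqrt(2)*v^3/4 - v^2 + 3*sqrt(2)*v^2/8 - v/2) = -v^4/2 - 3*sqrt(2)*v^3/4 - v^3/4 - 3*sqrt(2)*v^2/8 + 2*v^2 - 8*sqrt(2)*v + v/2 + 32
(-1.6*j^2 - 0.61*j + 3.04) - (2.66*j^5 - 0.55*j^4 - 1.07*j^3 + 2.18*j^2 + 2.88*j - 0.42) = -2.66*j^5 + 0.55*j^4 + 1.07*j^3 - 3.78*j^2 - 3.49*j + 3.46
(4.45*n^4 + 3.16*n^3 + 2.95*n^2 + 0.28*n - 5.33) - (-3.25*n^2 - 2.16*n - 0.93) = 4.45*n^4 + 3.16*n^3 + 6.2*n^2 + 2.44*n - 4.4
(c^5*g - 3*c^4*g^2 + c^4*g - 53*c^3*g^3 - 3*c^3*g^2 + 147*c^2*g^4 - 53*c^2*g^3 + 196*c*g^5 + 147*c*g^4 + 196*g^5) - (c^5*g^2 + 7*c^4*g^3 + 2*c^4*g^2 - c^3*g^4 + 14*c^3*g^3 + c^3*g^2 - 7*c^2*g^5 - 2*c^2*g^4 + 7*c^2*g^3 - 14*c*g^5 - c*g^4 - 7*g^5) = -c^5*g^2 + c^5*g - 7*c^4*g^3 - 5*c^4*g^2 + c^4*g + c^3*g^4 - 67*c^3*g^3 - 4*c^3*g^2 + 7*c^2*g^5 + 149*c^2*g^4 - 60*c^2*g^3 + 210*c*g^5 + 148*c*g^4 + 203*g^5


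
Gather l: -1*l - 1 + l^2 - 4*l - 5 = l^2 - 5*l - 6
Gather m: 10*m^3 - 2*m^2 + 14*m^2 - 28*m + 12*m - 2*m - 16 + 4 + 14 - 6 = 10*m^3 + 12*m^2 - 18*m - 4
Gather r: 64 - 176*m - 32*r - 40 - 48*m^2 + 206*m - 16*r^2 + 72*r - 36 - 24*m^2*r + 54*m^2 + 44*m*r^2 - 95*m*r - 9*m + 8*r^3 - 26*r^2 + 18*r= 6*m^2 + 21*m + 8*r^3 + r^2*(44*m - 42) + r*(-24*m^2 - 95*m + 58) - 12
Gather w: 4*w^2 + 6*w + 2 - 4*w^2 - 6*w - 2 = 0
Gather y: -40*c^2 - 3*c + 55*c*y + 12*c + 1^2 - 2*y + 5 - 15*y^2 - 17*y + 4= -40*c^2 + 9*c - 15*y^2 + y*(55*c - 19) + 10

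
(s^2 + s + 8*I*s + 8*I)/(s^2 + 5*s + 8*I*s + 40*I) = (s + 1)/(s + 5)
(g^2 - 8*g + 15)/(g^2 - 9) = (g - 5)/(g + 3)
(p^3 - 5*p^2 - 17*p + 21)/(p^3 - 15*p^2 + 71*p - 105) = (p^2 + 2*p - 3)/(p^2 - 8*p + 15)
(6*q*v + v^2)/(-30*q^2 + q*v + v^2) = -v/(5*q - v)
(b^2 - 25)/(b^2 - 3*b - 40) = (b - 5)/(b - 8)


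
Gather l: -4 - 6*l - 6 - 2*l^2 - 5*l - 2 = -2*l^2 - 11*l - 12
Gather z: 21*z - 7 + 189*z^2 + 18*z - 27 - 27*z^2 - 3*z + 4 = 162*z^2 + 36*z - 30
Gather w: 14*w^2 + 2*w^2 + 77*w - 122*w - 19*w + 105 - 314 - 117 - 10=16*w^2 - 64*w - 336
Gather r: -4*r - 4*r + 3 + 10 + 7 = 20 - 8*r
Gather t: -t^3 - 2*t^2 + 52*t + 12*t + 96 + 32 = -t^3 - 2*t^2 + 64*t + 128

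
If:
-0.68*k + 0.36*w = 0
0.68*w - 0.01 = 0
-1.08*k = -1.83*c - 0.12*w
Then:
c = 0.00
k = 0.01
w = 0.01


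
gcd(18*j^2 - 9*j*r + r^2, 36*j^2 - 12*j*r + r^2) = -6*j + r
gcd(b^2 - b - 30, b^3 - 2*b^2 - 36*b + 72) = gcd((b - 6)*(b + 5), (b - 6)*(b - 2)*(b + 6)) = b - 6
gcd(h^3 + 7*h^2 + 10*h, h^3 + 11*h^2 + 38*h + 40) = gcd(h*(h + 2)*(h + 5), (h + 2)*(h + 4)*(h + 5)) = h^2 + 7*h + 10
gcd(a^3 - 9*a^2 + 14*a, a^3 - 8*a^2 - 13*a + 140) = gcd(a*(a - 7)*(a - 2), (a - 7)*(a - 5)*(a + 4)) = a - 7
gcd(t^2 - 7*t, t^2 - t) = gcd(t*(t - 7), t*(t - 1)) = t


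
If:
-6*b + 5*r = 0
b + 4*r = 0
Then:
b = 0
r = 0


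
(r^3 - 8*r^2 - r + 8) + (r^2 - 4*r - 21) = r^3 - 7*r^2 - 5*r - 13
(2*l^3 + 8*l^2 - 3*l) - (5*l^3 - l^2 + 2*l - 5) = -3*l^3 + 9*l^2 - 5*l + 5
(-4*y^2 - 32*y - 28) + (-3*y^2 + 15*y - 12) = -7*y^2 - 17*y - 40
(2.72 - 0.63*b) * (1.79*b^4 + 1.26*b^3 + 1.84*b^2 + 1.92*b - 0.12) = -1.1277*b^5 + 4.075*b^4 + 2.268*b^3 + 3.7952*b^2 + 5.298*b - 0.3264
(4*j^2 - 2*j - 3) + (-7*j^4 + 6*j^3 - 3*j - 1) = -7*j^4 + 6*j^3 + 4*j^2 - 5*j - 4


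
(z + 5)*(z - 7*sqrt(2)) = z^2 - 7*sqrt(2)*z + 5*z - 35*sqrt(2)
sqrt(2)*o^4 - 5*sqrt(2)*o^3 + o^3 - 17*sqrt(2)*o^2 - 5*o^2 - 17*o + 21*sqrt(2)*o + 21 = (o - 7)*(o - 1)*(o + 3)*(sqrt(2)*o + 1)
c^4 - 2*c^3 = c^3*(c - 2)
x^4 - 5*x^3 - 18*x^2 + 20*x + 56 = (x - 7)*(x - 2)*(x + 2)^2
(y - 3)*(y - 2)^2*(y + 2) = y^4 - 5*y^3 + 2*y^2 + 20*y - 24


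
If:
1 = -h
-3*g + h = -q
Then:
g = q/3 - 1/3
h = -1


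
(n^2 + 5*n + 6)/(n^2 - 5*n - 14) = (n + 3)/(n - 7)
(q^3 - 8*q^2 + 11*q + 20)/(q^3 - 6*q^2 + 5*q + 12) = (q - 5)/(q - 3)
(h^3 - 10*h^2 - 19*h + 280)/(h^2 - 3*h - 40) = h - 7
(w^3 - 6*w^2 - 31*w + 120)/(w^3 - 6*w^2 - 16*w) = (w^2 + 2*w - 15)/(w*(w + 2))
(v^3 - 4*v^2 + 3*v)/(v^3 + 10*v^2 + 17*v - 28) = v*(v - 3)/(v^2 + 11*v + 28)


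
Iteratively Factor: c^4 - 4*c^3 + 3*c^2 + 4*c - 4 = (c + 1)*(c^3 - 5*c^2 + 8*c - 4) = (c - 2)*(c + 1)*(c^2 - 3*c + 2) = (c - 2)*(c - 1)*(c + 1)*(c - 2)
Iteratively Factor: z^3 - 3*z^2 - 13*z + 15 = (z - 5)*(z^2 + 2*z - 3) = (z - 5)*(z + 3)*(z - 1)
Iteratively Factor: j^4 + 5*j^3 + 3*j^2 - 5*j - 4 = (j + 1)*(j^3 + 4*j^2 - j - 4) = (j + 1)*(j + 4)*(j^2 - 1) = (j - 1)*(j + 1)*(j + 4)*(j + 1)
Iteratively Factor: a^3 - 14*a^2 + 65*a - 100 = (a - 4)*(a^2 - 10*a + 25) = (a - 5)*(a - 4)*(a - 5)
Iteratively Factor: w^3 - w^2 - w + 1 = (w + 1)*(w^2 - 2*w + 1) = (w - 1)*(w + 1)*(w - 1)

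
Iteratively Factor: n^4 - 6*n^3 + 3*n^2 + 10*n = (n - 5)*(n^3 - n^2 - 2*n) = n*(n - 5)*(n^2 - n - 2) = n*(n - 5)*(n + 1)*(n - 2)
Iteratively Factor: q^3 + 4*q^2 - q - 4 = (q + 4)*(q^2 - 1) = (q + 1)*(q + 4)*(q - 1)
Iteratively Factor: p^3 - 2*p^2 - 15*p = (p - 5)*(p^2 + 3*p) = p*(p - 5)*(p + 3)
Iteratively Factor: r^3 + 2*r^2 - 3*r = (r)*(r^2 + 2*r - 3) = r*(r + 3)*(r - 1)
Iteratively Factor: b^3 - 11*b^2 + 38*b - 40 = (b - 5)*(b^2 - 6*b + 8) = (b - 5)*(b - 4)*(b - 2)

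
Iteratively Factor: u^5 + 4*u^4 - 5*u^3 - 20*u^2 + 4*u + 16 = (u - 1)*(u^4 + 5*u^3 - 20*u - 16) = (u - 1)*(u + 1)*(u^3 + 4*u^2 - 4*u - 16) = (u - 2)*(u - 1)*(u + 1)*(u^2 + 6*u + 8) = (u - 2)*(u - 1)*(u + 1)*(u + 2)*(u + 4)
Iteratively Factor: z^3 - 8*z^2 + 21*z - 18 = (z - 3)*(z^2 - 5*z + 6) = (z - 3)*(z - 2)*(z - 3)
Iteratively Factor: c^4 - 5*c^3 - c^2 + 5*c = (c - 5)*(c^3 - c) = c*(c - 5)*(c^2 - 1) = c*(c - 5)*(c - 1)*(c + 1)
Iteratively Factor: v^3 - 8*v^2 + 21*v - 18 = (v - 3)*(v^2 - 5*v + 6) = (v - 3)*(v - 2)*(v - 3)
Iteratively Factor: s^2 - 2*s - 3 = (s - 3)*(s + 1)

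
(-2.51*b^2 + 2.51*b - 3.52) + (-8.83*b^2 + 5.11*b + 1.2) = -11.34*b^2 + 7.62*b - 2.32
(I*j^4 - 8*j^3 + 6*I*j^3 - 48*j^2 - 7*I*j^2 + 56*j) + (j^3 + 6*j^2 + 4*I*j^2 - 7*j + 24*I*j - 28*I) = I*j^4 - 7*j^3 + 6*I*j^3 - 42*j^2 - 3*I*j^2 + 49*j + 24*I*j - 28*I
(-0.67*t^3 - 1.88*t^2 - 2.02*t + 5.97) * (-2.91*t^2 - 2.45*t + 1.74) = 1.9497*t^5 + 7.1123*t^4 + 9.3184*t^3 - 15.6949*t^2 - 18.1413*t + 10.3878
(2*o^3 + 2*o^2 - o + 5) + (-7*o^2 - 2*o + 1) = 2*o^3 - 5*o^2 - 3*o + 6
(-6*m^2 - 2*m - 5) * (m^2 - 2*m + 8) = -6*m^4 + 10*m^3 - 49*m^2 - 6*m - 40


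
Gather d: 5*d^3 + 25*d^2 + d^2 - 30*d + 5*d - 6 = 5*d^3 + 26*d^2 - 25*d - 6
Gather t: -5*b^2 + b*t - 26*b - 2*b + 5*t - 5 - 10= -5*b^2 - 28*b + t*(b + 5) - 15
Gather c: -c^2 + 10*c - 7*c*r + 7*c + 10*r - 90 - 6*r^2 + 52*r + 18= -c^2 + c*(17 - 7*r) - 6*r^2 + 62*r - 72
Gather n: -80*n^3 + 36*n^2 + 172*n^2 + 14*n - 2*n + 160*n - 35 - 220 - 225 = -80*n^3 + 208*n^2 + 172*n - 480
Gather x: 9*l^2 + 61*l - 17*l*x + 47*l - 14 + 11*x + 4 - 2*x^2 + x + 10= 9*l^2 + 108*l - 2*x^2 + x*(12 - 17*l)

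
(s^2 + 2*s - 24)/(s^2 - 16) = (s + 6)/(s + 4)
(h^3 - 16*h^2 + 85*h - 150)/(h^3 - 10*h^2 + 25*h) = (h - 6)/h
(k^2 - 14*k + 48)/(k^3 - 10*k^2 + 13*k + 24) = (k - 6)/(k^2 - 2*k - 3)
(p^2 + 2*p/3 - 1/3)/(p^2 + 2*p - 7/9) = 3*(p + 1)/(3*p + 7)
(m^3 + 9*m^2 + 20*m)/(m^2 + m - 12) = m*(m + 5)/(m - 3)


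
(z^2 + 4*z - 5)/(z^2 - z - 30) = (z - 1)/(z - 6)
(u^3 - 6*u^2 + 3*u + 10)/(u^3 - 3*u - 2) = (u - 5)/(u + 1)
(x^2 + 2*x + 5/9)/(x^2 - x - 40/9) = (3*x + 1)/(3*x - 8)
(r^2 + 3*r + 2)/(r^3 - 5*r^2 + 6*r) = (r^2 + 3*r + 2)/(r*(r^2 - 5*r + 6))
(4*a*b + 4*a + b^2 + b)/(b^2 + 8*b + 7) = (4*a + b)/(b + 7)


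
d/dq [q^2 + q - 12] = 2*q + 1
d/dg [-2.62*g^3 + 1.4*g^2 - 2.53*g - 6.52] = -7.86*g^2 + 2.8*g - 2.53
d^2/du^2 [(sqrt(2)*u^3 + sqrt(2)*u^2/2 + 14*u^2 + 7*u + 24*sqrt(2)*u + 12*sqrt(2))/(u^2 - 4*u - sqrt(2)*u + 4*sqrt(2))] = 4*(36*u^3 + 29*sqrt(2)*u^3 - 78*sqrt(2)*u^2 - 54*u^2 - 324*u - 66*sqrt(2)*u + 268*sqrt(2) + 684)/(u^6 - 12*u^5 - 3*sqrt(2)*u^5 + 36*sqrt(2)*u^4 + 54*u^4 - 146*sqrt(2)*u^3 - 136*u^3 + 288*u^2 + 216*sqrt(2)*u^2 - 384*u - 96*sqrt(2)*u + 128*sqrt(2))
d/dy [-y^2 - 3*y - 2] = -2*y - 3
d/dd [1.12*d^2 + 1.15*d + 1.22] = 2.24*d + 1.15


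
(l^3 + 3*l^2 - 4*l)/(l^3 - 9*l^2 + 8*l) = (l + 4)/(l - 8)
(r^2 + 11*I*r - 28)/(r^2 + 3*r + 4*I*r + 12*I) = (r + 7*I)/(r + 3)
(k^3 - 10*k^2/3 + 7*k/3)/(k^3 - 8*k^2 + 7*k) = (k - 7/3)/(k - 7)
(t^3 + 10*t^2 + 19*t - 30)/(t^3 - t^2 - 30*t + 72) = (t^2 + 4*t - 5)/(t^2 - 7*t + 12)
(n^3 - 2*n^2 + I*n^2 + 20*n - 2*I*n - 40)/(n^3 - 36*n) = (n^3 + n^2*(-2 + I) + 2*n*(10 - I) - 40)/(n*(n^2 - 36))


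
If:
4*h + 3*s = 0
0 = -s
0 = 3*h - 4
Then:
No Solution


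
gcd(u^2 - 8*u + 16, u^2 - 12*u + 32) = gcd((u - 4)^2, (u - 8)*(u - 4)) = u - 4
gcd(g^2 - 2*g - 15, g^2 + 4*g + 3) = g + 3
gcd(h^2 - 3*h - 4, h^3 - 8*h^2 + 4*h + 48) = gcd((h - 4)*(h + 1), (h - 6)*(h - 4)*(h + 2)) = h - 4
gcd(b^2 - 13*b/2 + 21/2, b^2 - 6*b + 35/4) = b - 7/2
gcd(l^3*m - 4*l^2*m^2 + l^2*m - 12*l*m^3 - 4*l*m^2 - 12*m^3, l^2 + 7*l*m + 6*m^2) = 1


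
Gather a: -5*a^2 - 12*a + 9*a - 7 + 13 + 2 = -5*a^2 - 3*a + 8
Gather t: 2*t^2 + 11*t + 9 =2*t^2 + 11*t + 9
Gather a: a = a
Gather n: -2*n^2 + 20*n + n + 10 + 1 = -2*n^2 + 21*n + 11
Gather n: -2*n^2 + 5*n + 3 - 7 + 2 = -2*n^2 + 5*n - 2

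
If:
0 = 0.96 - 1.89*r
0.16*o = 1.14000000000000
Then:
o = 7.12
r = 0.51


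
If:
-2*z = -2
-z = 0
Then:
No Solution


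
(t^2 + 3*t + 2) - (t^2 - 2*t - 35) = 5*t + 37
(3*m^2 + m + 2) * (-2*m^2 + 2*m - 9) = -6*m^4 + 4*m^3 - 29*m^2 - 5*m - 18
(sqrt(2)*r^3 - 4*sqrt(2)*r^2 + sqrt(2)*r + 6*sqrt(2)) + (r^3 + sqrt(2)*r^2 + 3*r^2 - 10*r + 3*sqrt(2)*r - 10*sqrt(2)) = r^3 + sqrt(2)*r^3 - 3*sqrt(2)*r^2 + 3*r^2 - 10*r + 4*sqrt(2)*r - 4*sqrt(2)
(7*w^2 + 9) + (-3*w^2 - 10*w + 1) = 4*w^2 - 10*w + 10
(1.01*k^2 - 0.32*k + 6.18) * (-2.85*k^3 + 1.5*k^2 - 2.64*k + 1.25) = -2.8785*k^5 + 2.427*k^4 - 20.7594*k^3 + 11.3773*k^2 - 16.7152*k + 7.725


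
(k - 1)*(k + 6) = k^2 + 5*k - 6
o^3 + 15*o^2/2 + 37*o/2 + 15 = (o + 2)*(o + 5/2)*(o + 3)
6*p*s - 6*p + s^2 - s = (6*p + s)*(s - 1)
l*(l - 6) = l^2 - 6*l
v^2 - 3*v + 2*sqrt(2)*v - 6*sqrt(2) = (v - 3)*(v + 2*sqrt(2))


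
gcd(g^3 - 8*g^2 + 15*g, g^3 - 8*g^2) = g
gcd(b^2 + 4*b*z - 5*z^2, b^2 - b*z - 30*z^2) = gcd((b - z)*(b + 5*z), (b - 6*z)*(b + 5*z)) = b + 5*z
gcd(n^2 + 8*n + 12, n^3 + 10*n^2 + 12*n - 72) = n + 6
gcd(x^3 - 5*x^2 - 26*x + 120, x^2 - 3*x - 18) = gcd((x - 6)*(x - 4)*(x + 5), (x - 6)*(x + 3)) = x - 6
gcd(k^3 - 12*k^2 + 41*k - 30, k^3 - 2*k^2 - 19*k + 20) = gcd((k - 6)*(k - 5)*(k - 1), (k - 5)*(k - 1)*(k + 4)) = k^2 - 6*k + 5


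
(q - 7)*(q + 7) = q^2 - 49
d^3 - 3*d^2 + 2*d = d*(d - 2)*(d - 1)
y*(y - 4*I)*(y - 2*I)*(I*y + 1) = I*y^4 + 7*y^3 - 14*I*y^2 - 8*y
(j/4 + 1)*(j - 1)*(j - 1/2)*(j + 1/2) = j^4/4 + 3*j^3/4 - 17*j^2/16 - 3*j/16 + 1/4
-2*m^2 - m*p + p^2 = (-2*m + p)*(m + p)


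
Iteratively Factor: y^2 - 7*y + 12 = (y - 3)*(y - 4)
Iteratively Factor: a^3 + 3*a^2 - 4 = (a + 2)*(a^2 + a - 2) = (a - 1)*(a + 2)*(a + 2)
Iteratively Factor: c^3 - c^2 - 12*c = (c)*(c^2 - c - 12) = c*(c + 3)*(c - 4)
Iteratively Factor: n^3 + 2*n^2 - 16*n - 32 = (n - 4)*(n^2 + 6*n + 8) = (n - 4)*(n + 2)*(n + 4)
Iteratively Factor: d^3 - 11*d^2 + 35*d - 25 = (d - 1)*(d^2 - 10*d + 25) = (d - 5)*(d - 1)*(d - 5)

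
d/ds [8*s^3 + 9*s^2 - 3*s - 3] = 24*s^2 + 18*s - 3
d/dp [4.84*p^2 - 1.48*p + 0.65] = 9.68*p - 1.48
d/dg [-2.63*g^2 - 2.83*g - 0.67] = -5.26*g - 2.83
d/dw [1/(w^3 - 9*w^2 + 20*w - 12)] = (-3*w^2 + 18*w - 20)/(w^3 - 9*w^2 + 20*w - 12)^2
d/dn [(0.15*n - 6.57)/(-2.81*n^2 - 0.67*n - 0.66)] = (0.4215*n^2 - 36.9234*n - 4.5009)/(7.8961*n^4 + 3.7654*n^3 + 4.1581*n^2 + 0.8844*n + 0.4356)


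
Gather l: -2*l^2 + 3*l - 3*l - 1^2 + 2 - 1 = -2*l^2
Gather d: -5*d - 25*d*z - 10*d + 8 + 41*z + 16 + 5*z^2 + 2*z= d*(-25*z - 15) + 5*z^2 + 43*z + 24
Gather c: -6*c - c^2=-c^2 - 6*c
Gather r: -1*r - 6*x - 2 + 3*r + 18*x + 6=2*r + 12*x + 4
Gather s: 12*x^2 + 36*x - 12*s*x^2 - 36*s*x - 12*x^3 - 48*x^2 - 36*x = s*(-12*x^2 - 36*x) - 12*x^3 - 36*x^2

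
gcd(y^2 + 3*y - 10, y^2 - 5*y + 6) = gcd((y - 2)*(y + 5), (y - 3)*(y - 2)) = y - 2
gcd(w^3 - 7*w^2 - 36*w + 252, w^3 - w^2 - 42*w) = w^2 - w - 42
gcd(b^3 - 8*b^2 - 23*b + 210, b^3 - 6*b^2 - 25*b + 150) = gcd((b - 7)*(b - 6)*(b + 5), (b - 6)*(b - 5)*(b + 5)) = b^2 - b - 30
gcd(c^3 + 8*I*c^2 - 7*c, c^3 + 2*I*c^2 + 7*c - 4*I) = 1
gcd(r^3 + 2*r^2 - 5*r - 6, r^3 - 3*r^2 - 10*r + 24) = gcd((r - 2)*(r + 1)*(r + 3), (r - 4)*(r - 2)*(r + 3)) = r^2 + r - 6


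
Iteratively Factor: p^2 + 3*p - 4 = (p + 4)*(p - 1)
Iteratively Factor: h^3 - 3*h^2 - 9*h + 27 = (h - 3)*(h^2 - 9) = (h - 3)^2*(h + 3)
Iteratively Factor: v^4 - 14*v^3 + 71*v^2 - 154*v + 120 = (v - 2)*(v^3 - 12*v^2 + 47*v - 60) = (v - 3)*(v - 2)*(v^2 - 9*v + 20) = (v - 5)*(v - 3)*(v - 2)*(v - 4)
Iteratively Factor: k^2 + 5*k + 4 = (k + 4)*(k + 1)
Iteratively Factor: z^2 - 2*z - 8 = (z - 4)*(z + 2)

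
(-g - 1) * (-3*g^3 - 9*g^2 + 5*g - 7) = 3*g^4 + 12*g^3 + 4*g^2 + 2*g + 7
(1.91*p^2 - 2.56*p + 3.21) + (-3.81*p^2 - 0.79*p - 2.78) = -1.9*p^2 - 3.35*p + 0.43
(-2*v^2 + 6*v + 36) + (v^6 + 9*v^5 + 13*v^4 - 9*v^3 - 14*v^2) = v^6 + 9*v^5 + 13*v^4 - 9*v^3 - 16*v^2 + 6*v + 36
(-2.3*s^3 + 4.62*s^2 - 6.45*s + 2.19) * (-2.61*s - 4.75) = 6.003*s^4 - 1.1332*s^3 - 5.1105*s^2 + 24.9216*s - 10.4025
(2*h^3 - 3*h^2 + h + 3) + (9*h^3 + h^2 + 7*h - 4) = 11*h^3 - 2*h^2 + 8*h - 1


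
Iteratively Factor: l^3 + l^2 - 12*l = (l - 3)*(l^2 + 4*l) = l*(l - 3)*(l + 4)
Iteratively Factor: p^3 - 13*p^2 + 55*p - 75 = (p - 5)*(p^2 - 8*p + 15) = (p - 5)*(p - 3)*(p - 5)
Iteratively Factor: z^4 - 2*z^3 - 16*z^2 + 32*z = (z + 4)*(z^3 - 6*z^2 + 8*z) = z*(z + 4)*(z^2 - 6*z + 8) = z*(z - 2)*(z + 4)*(z - 4)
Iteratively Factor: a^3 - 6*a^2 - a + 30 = (a - 5)*(a^2 - a - 6) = (a - 5)*(a - 3)*(a + 2)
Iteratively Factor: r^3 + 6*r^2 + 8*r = (r + 4)*(r^2 + 2*r) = r*(r + 4)*(r + 2)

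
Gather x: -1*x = -x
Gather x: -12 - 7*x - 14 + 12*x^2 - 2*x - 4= 12*x^2 - 9*x - 30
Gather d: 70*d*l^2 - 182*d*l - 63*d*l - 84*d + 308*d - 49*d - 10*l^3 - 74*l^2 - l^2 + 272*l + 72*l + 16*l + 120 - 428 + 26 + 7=d*(70*l^2 - 245*l + 175) - 10*l^3 - 75*l^2 + 360*l - 275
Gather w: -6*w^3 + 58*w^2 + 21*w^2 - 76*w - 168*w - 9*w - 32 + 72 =-6*w^3 + 79*w^2 - 253*w + 40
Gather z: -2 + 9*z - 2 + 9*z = 18*z - 4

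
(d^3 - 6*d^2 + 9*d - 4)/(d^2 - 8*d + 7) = (d^2 - 5*d + 4)/(d - 7)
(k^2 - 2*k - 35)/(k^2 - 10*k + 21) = (k + 5)/(k - 3)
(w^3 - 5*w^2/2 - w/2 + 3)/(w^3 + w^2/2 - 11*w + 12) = (w + 1)/(w + 4)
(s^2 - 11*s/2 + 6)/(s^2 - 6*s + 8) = (s - 3/2)/(s - 2)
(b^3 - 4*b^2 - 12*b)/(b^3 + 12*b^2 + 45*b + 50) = b*(b - 6)/(b^2 + 10*b + 25)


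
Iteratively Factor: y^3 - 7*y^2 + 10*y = (y - 5)*(y^2 - 2*y) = y*(y - 5)*(y - 2)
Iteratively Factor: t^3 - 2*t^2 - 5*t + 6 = (t - 3)*(t^2 + t - 2) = (t - 3)*(t - 1)*(t + 2)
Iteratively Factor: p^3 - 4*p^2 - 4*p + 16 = (p - 4)*(p^2 - 4) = (p - 4)*(p + 2)*(p - 2)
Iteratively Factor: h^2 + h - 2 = (h - 1)*(h + 2)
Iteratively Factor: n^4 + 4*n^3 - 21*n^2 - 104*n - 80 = (n + 4)*(n^3 - 21*n - 20) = (n + 4)^2*(n^2 - 4*n - 5) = (n + 1)*(n + 4)^2*(n - 5)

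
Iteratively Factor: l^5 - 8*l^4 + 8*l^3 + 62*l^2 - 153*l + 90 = (l - 2)*(l^4 - 6*l^3 - 4*l^2 + 54*l - 45) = (l - 2)*(l + 3)*(l^3 - 9*l^2 + 23*l - 15) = (l - 2)*(l - 1)*(l + 3)*(l^2 - 8*l + 15) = (l - 3)*(l - 2)*(l - 1)*(l + 3)*(l - 5)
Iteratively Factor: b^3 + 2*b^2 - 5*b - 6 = (b + 1)*(b^2 + b - 6) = (b - 2)*(b + 1)*(b + 3)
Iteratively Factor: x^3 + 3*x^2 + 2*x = (x)*(x^2 + 3*x + 2) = x*(x + 2)*(x + 1)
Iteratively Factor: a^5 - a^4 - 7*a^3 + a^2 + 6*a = (a + 2)*(a^4 - 3*a^3 - a^2 + 3*a) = (a + 1)*(a + 2)*(a^3 - 4*a^2 + 3*a) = (a - 1)*(a + 1)*(a + 2)*(a^2 - 3*a) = (a - 3)*(a - 1)*(a + 1)*(a + 2)*(a)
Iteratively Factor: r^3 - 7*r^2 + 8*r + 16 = (r - 4)*(r^2 - 3*r - 4) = (r - 4)*(r + 1)*(r - 4)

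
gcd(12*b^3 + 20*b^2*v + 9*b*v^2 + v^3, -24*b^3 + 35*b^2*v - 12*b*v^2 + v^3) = 1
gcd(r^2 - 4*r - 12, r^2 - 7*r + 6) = r - 6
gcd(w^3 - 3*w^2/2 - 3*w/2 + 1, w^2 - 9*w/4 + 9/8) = 1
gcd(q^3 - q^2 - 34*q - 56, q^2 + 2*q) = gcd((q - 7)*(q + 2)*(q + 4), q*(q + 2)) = q + 2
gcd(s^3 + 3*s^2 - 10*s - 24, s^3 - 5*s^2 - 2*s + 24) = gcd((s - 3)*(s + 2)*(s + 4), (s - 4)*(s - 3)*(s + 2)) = s^2 - s - 6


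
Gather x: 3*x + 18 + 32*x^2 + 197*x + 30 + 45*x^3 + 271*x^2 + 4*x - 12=45*x^3 + 303*x^2 + 204*x + 36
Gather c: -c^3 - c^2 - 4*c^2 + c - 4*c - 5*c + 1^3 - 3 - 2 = -c^3 - 5*c^2 - 8*c - 4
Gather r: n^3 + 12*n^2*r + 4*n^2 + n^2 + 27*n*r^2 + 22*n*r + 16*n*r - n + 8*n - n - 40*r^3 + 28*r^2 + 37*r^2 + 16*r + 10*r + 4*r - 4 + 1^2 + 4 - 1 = n^3 + 5*n^2 + 6*n - 40*r^3 + r^2*(27*n + 65) + r*(12*n^2 + 38*n + 30)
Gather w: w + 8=w + 8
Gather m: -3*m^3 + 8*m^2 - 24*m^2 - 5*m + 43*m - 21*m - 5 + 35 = -3*m^3 - 16*m^2 + 17*m + 30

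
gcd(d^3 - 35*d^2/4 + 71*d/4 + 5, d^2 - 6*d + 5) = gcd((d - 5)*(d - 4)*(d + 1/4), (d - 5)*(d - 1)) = d - 5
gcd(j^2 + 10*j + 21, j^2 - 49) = j + 7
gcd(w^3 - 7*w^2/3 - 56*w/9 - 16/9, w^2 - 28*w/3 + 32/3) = 1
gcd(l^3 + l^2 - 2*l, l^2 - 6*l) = l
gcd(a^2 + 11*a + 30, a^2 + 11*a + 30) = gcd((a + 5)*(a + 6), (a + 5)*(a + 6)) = a^2 + 11*a + 30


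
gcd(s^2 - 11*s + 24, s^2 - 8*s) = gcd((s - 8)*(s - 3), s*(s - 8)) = s - 8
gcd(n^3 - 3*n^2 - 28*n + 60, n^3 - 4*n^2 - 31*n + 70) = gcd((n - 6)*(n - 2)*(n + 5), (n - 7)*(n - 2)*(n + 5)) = n^2 + 3*n - 10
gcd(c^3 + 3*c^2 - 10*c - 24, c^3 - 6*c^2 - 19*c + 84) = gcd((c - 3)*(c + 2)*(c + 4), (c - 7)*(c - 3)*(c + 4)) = c^2 + c - 12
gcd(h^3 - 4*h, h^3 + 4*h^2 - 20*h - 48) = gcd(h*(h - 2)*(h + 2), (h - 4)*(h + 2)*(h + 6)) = h + 2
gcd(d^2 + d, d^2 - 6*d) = d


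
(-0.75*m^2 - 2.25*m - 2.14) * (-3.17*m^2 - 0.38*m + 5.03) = 2.3775*m^4 + 7.4175*m^3 + 3.8663*m^2 - 10.5043*m - 10.7642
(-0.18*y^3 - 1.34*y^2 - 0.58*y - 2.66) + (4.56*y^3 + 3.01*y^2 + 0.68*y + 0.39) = 4.38*y^3 + 1.67*y^2 + 0.1*y - 2.27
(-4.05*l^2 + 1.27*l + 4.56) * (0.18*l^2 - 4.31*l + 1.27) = -0.729*l^4 + 17.6841*l^3 - 9.7964*l^2 - 18.0407*l + 5.7912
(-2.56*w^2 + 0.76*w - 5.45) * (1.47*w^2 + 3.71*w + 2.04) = -3.7632*w^4 - 8.3804*w^3 - 10.4143*w^2 - 18.6691*w - 11.118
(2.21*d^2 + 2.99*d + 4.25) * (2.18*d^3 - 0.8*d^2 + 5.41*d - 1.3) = 4.8178*d^5 + 4.7502*d^4 + 18.8291*d^3 + 9.9029*d^2 + 19.1055*d - 5.525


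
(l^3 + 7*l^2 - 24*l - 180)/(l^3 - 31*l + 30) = (l + 6)/(l - 1)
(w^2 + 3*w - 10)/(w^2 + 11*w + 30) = (w - 2)/(w + 6)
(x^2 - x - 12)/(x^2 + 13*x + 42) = (x^2 - x - 12)/(x^2 + 13*x + 42)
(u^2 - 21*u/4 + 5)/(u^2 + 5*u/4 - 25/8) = 2*(u - 4)/(2*u + 5)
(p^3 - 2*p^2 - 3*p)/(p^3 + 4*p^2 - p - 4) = p*(p - 3)/(p^2 + 3*p - 4)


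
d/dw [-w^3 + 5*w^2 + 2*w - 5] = -3*w^2 + 10*w + 2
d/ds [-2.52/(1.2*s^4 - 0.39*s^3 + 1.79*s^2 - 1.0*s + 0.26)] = (12.096*s^3 - 2.9484*s^2 + 9.0216*s - 2.52)/(1.2*s^4 - 0.39*s^3 + 1.79*s^2 - 1.0*s + 0.26)^2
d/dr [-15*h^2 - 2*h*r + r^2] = -2*h + 2*r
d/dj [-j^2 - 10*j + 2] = -2*j - 10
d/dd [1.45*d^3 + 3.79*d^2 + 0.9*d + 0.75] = 4.35*d^2 + 7.58*d + 0.9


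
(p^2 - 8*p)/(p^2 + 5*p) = (p - 8)/(p + 5)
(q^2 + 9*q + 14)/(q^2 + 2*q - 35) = (q + 2)/(q - 5)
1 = 1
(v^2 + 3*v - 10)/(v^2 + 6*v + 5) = (v - 2)/(v + 1)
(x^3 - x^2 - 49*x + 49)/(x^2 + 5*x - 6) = (x^2 - 49)/(x + 6)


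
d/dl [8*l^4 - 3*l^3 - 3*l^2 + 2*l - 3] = 32*l^3 - 9*l^2 - 6*l + 2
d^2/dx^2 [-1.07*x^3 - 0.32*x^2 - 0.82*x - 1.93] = -6.42*x - 0.64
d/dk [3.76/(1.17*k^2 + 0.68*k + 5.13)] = (-8.7984*k - 2.5568)/(1.17*k^2 + 0.68*k + 5.13)^2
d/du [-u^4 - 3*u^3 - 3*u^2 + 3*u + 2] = -4*u^3 - 9*u^2 - 6*u + 3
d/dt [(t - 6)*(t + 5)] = 2*t - 1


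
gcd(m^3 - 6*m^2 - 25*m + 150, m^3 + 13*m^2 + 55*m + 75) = m + 5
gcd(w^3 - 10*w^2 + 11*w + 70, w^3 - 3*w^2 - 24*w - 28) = w^2 - 5*w - 14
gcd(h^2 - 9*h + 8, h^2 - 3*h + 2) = h - 1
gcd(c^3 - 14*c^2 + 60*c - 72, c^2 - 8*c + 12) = c^2 - 8*c + 12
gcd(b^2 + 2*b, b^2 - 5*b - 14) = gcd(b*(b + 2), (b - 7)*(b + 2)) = b + 2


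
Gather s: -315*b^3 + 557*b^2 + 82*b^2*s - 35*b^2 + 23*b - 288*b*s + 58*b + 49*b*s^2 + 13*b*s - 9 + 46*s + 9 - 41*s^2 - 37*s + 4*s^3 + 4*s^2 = -315*b^3 + 522*b^2 + 81*b + 4*s^3 + s^2*(49*b - 37) + s*(82*b^2 - 275*b + 9)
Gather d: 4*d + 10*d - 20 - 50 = 14*d - 70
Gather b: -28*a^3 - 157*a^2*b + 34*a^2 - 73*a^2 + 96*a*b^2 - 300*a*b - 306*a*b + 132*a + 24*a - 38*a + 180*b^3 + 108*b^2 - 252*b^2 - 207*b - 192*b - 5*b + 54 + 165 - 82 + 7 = -28*a^3 - 39*a^2 + 118*a + 180*b^3 + b^2*(96*a - 144) + b*(-157*a^2 - 606*a - 404) + 144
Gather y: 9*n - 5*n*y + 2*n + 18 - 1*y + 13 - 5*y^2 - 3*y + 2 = 11*n - 5*y^2 + y*(-5*n - 4) + 33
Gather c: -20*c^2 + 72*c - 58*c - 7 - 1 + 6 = -20*c^2 + 14*c - 2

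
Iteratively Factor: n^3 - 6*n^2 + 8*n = (n)*(n^2 - 6*n + 8) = n*(n - 4)*(n - 2)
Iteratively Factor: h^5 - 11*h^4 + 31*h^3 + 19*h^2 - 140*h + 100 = (h - 1)*(h^4 - 10*h^3 + 21*h^2 + 40*h - 100) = (h - 5)*(h - 1)*(h^3 - 5*h^2 - 4*h + 20) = (h - 5)^2*(h - 1)*(h^2 - 4) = (h - 5)^2*(h - 1)*(h + 2)*(h - 2)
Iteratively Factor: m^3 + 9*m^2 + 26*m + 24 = (m + 2)*(m^2 + 7*m + 12) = (m + 2)*(m + 3)*(m + 4)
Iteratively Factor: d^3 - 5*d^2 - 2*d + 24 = (d - 3)*(d^2 - 2*d - 8) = (d - 3)*(d + 2)*(d - 4)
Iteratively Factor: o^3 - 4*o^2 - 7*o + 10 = (o - 1)*(o^2 - 3*o - 10) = (o - 5)*(o - 1)*(o + 2)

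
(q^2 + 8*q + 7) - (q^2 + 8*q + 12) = -5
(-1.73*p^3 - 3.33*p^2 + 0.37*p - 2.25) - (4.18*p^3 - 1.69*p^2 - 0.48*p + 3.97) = -5.91*p^3 - 1.64*p^2 + 0.85*p - 6.22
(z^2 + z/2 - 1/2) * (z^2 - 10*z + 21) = z^4 - 19*z^3/2 + 31*z^2/2 + 31*z/2 - 21/2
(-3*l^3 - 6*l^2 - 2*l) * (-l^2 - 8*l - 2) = 3*l^5 + 30*l^4 + 56*l^3 + 28*l^2 + 4*l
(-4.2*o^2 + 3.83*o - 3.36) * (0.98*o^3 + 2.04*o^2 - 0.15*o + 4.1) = -4.116*o^5 - 4.8146*o^4 + 5.1504*o^3 - 24.6489*o^2 + 16.207*o - 13.776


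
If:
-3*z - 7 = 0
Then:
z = -7/3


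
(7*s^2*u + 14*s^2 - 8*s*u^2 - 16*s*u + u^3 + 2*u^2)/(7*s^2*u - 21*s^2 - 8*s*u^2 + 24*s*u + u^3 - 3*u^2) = (u + 2)/(u - 3)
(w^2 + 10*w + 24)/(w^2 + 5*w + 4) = (w + 6)/(w + 1)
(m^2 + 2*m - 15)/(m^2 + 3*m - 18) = (m + 5)/(m + 6)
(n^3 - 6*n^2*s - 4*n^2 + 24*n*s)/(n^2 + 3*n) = (n^2 - 6*n*s - 4*n + 24*s)/(n + 3)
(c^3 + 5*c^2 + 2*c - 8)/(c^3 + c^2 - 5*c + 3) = (c^2 + 6*c + 8)/(c^2 + 2*c - 3)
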